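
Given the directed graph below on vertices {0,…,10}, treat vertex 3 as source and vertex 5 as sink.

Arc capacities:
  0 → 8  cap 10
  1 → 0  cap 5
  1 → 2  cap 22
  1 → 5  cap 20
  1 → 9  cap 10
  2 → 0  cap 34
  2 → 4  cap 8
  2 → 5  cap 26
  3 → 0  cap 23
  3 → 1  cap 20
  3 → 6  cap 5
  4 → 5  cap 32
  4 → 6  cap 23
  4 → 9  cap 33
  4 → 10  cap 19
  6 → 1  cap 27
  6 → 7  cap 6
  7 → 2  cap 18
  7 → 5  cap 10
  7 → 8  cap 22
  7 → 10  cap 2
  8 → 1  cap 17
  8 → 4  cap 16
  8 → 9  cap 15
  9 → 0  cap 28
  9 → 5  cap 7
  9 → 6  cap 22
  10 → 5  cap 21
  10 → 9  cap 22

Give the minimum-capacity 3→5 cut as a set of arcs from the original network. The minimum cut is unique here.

augment #1: 3→1→5 push 20
augment #2: 3→6→7→5 push 5
augment #3: 3→0→8→4→5 push 10
max flow = 35; residual-reachable set from 3 gives S-side
cut edges (S→T): {(0,8), (3,1), (3,6)} total cap 35

Min-cut arcs: {(0,8), (3,1), (3,6)} (total capacity 35)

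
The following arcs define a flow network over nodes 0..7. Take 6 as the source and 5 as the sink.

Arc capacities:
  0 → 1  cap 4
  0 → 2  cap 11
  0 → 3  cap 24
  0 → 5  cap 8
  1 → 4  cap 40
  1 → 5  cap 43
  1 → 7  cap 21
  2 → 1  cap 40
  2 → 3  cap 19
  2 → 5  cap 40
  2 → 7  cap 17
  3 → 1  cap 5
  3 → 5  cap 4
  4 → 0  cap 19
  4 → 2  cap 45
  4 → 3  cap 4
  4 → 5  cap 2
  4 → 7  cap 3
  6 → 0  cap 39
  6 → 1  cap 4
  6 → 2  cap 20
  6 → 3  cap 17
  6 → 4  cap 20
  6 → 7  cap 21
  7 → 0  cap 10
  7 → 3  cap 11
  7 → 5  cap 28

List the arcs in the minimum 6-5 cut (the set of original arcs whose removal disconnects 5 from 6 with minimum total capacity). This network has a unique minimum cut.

augment #1: 6→0→5 push 8
augment #2: 6→1→5 push 4
augment #3: 6→2→5 push 20
augment #4: 6→3→5 push 4
augment #5: 6→4→5 push 2
augment #6: 6→7→5 push 21
augment #7: 6→0→1→5 push 4
augment #8: 6→0→2→5 push 11
augment #9: 6→3→1→5 push 5
augment #10: 6→4→2→5 push 9
augment #11: 6→4→7→5 push 3
augment #12: 6→4→2→1→5 push 6
max flow = 97; residual-reachable set from 6 gives S-side
cut edges (S→T): {(0,1), (0,2), (0,5), (3,1), (3,5), (6,1), (6,2), (6,4), (6,7)} total cap 97

Min-cut arcs: {(0,1), (0,2), (0,5), (3,1), (3,5), (6,1), (6,2), (6,4), (6,7)} (total capacity 97)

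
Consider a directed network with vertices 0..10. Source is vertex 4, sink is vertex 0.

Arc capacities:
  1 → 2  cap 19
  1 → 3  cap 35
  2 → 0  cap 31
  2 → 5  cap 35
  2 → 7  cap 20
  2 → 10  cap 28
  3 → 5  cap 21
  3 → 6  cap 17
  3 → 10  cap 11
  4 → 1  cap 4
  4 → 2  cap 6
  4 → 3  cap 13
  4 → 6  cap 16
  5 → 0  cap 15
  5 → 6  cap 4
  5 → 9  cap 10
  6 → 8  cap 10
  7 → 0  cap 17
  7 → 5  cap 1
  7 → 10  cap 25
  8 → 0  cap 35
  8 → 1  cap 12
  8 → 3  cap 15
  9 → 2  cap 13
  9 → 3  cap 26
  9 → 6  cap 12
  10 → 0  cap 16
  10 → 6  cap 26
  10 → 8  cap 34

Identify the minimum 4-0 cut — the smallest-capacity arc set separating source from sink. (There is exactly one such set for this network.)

Min-cut arcs: {(4,1), (4,2), (4,3), (6,8)} (total capacity 33)

augment #1: 4→2→0 push 6
augment #2: 4→1→2→0 push 4
augment #3: 4→3→5→0 push 13
augment #4: 4→6→8→0 push 10
max flow = 33; residual-reachable set from 4 gives S-side
cut edges (S→T): {(4,1), (4,2), (4,3), (6,8)} total cap 33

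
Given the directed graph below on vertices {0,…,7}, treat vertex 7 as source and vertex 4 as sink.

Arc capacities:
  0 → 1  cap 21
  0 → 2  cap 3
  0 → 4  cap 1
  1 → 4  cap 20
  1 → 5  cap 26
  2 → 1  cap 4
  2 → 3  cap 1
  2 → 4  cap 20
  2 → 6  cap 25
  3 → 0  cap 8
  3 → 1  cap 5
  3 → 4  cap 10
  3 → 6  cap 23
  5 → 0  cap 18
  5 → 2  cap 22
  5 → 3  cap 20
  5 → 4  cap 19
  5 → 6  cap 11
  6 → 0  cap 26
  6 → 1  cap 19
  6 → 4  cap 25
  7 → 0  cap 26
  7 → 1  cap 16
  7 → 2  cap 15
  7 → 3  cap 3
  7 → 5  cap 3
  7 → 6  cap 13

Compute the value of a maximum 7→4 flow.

Maximum flow value: 75

augment #1: 7→0→4 bottleneck 1, total now 1
augment #2: 7→1→4 bottleneck 16, total now 17
augment #3: 7→2→4 bottleneck 15, total now 32
augment #4: 7→3→4 bottleneck 3, total now 35
augment #5: 7→5→4 bottleneck 3, total now 38
augment #6: 7→6→4 bottleneck 13, total now 51
augment #7: 7→0→1→4 bottleneck 4, total now 55
augment #8: 7→0→2→4 bottleneck 3, total now 58
augment #9: 7→0→1→5→4 bottleneck 16, total now 74
augment #10: 7→0→1→5→2→4 bottleneck 1, total now 75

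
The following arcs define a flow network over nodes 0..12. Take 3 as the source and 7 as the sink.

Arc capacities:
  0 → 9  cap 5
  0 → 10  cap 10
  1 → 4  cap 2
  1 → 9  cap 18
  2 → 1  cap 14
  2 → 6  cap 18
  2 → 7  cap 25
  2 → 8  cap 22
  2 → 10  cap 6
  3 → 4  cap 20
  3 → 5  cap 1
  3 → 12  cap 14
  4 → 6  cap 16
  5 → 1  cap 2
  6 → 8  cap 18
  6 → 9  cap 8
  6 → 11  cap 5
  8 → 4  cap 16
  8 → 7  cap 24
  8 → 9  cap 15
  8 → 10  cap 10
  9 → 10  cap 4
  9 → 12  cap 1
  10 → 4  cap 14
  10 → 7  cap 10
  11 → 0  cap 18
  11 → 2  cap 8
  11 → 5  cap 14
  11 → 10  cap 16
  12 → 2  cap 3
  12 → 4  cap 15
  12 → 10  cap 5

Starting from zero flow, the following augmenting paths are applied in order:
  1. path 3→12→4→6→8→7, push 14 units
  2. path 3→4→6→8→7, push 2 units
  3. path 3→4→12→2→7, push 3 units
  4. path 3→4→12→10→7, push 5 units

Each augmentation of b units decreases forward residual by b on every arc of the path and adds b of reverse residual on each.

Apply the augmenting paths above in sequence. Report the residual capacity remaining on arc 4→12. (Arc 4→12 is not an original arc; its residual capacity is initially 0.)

after path 1 (3→12→4→6→8→7, push 14): res(4,12)=14
after path 2 (3→4→6→8→7, push 2): res(4,12)=14
after path 3 (3→4→12→2→7, push 3): res(4,12)=11
after path 4 (3→4→12→10→7, push 5): res(4,12)=6

Residual capacity of (4,12): 6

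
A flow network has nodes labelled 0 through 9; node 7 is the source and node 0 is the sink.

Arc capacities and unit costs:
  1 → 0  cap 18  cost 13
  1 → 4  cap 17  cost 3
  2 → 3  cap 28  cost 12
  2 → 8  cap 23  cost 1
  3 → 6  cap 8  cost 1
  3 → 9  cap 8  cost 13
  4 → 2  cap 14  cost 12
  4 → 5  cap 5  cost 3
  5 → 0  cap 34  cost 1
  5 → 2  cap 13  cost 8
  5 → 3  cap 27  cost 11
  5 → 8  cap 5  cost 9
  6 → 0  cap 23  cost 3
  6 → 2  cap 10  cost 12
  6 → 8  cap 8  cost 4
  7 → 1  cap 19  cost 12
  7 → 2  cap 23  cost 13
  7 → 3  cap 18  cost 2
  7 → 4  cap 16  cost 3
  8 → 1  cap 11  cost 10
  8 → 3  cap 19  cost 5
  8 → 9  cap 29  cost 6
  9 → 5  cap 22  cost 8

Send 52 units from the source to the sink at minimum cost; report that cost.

Minimum cost for 52 units: 1102

shortest-cost path #1: 7→3→6→0 push 8 @ unit cost 6 (adds 48)
shortest-cost path #2: 7→4→5→0 push 5 @ unit cost 7 (adds 35)
shortest-cost path #3: 7→3→9→5→0 push 8 @ unit cost 24 (adds 192)
shortest-cost path #4: 7→1→0 push 18 @ unit cost 25 (adds 450)
shortest-cost path #5: 7→2→8→9→5→0 push 13 @ unit cost 29 (adds 377)
total cost = 1102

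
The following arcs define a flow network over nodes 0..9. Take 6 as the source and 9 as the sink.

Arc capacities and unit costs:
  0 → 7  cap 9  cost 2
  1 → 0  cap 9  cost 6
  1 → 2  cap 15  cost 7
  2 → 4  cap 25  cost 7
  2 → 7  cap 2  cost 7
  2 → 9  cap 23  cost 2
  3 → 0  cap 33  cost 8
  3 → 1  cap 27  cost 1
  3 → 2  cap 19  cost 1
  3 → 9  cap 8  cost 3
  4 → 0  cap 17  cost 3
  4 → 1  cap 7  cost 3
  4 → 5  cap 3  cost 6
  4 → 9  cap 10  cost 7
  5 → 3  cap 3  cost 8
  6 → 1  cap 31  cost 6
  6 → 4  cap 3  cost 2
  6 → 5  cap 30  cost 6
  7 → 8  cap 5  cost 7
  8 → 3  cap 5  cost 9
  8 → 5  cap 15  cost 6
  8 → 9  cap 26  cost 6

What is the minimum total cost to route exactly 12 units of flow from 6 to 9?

Minimum cost for 12 units: 162

shortest-cost path #1: 6→4→9 push 3 @ unit cost 9 (adds 27)
shortest-cost path #2: 6→1→2→9 push 9 @ unit cost 15 (adds 135)
total cost = 162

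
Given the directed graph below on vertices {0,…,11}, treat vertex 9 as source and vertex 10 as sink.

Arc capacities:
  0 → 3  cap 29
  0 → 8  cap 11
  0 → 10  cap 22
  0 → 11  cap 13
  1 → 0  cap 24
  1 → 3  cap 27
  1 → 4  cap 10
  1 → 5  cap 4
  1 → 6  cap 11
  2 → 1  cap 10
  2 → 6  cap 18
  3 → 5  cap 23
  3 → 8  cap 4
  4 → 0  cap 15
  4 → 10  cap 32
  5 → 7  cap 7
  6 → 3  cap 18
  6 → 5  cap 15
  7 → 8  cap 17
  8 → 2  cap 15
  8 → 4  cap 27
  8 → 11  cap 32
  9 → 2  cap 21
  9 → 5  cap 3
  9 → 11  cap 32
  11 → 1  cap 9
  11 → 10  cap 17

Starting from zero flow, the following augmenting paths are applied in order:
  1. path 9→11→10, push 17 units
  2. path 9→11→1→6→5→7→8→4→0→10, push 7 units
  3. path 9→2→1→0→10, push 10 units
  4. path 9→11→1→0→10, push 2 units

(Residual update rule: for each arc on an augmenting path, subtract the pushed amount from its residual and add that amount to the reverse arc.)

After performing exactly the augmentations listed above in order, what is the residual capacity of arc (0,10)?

Residual capacity of (0,10): 3

after path 1 (9→11→10, push 17): res(0,10)=22
after path 2 (9→11→1→6→5→7→8→4→0→10, push 7): res(0,10)=15
after path 3 (9→2→1→0→10, push 10): res(0,10)=5
after path 4 (9→11→1→0→10, push 2): res(0,10)=3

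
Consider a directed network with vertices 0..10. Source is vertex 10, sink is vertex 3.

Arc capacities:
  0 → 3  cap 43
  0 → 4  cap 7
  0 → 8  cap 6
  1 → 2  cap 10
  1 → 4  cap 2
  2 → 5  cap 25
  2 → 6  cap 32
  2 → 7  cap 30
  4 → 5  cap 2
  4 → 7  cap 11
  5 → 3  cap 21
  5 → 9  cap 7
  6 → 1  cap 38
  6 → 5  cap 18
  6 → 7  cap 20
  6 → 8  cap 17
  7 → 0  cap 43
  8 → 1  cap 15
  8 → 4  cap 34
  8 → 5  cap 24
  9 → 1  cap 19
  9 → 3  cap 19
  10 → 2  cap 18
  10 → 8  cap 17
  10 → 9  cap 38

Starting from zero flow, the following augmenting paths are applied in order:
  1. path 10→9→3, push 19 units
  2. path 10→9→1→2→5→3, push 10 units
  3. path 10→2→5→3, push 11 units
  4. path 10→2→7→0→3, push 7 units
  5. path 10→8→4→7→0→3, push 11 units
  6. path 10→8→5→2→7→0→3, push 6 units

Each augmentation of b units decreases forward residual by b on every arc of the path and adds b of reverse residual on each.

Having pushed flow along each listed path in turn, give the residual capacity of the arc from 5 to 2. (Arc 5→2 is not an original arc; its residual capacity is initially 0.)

Residual capacity of (5,2): 15

after path 1 (10→9→3, push 19): res(5,2)=0
after path 2 (10→9→1→2→5→3, push 10): res(5,2)=10
after path 3 (10→2→5→3, push 11): res(5,2)=21
after path 4 (10→2→7→0→3, push 7): res(5,2)=21
after path 5 (10→8→4→7→0→3, push 11): res(5,2)=21
after path 6 (10→8→5→2→7→0→3, push 6): res(5,2)=15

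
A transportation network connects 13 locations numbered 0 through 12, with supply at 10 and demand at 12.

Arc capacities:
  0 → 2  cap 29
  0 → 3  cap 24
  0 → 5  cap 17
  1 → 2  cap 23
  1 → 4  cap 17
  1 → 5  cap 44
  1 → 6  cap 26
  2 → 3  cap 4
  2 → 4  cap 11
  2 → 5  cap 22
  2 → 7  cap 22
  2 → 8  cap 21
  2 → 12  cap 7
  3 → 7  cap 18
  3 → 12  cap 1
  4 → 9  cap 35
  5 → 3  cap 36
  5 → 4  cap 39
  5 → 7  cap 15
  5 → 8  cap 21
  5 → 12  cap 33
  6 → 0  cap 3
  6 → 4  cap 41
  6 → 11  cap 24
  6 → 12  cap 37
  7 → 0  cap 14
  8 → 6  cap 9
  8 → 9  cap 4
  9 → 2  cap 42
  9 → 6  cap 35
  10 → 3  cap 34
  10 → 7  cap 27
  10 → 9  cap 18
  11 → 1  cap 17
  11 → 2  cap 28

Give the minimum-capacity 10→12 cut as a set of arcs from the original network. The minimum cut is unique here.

Min-cut arcs: {(3,12), (7,0), (10,9)} (total capacity 33)

augment #1: 10→3→12 push 1
augment #2: 10→9→2→12 push 7
augment #3: 10→9→6→12 push 11
augment #4: 10→7→0→5→12 push 14
max flow = 33; residual-reachable set from 10 gives S-side
cut edges (S→T): {(3,12), (7,0), (10,9)} total cap 33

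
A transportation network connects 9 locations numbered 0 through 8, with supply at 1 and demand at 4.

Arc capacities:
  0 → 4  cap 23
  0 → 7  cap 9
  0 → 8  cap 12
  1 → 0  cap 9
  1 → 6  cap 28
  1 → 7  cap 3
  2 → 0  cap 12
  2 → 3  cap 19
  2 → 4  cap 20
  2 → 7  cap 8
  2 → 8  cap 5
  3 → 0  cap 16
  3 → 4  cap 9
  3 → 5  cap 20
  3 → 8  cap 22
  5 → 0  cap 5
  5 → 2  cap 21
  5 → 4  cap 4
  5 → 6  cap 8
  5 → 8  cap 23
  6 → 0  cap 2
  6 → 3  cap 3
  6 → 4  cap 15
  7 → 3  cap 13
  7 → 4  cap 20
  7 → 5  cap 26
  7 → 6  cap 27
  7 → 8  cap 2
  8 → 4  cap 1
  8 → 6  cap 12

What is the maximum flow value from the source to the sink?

Maximum flow value: 32

augment #1: 1→0→4 bottleneck 9, total now 9
augment #2: 1→6→4 bottleneck 15, total now 24
augment #3: 1→7→4 bottleneck 3, total now 27
augment #4: 1→6→0→4 bottleneck 2, total now 29
augment #5: 1→6→3→4 bottleneck 3, total now 32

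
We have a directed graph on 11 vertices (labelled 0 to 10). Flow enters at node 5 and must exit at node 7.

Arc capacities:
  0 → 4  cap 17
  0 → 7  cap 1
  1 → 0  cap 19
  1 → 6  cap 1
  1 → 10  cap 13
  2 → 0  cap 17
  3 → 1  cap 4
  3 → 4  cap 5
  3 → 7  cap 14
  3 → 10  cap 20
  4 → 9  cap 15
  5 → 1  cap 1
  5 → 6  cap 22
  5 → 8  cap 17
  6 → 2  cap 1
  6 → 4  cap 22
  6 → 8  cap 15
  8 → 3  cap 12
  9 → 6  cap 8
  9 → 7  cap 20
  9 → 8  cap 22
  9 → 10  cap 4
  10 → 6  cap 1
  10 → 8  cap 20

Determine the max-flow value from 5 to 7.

Maximum flow value: 28

augment #1: 5→1→0→7 bottleneck 1, total now 1
augment #2: 5→8→3→7 bottleneck 12, total now 13
augment #3: 5→6→4→9→7 bottleneck 15, total now 28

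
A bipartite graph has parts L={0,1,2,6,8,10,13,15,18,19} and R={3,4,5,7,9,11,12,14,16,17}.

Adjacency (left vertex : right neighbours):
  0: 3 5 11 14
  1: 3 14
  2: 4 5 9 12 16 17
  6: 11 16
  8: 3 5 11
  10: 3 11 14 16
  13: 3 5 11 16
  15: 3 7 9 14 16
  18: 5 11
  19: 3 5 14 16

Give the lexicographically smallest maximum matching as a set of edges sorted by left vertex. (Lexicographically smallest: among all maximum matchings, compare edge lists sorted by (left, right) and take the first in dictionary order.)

|M| = 7 (so the lex-smallest maximum matching has 7 edges)
process left vertices in ascending order; for each, take the smallest-labelled available neighbour that still permits 7 edges overall, or leave it unmatched if none does
lex-smallest matching: {0-3, 1-14, 2-4, 6-11, 8-5, 10-16, 15-7}

Lex-smallest maximum matching: {(0,3), (1,14), (2,4), (6,11), (8,5), (10,16), (15,7)}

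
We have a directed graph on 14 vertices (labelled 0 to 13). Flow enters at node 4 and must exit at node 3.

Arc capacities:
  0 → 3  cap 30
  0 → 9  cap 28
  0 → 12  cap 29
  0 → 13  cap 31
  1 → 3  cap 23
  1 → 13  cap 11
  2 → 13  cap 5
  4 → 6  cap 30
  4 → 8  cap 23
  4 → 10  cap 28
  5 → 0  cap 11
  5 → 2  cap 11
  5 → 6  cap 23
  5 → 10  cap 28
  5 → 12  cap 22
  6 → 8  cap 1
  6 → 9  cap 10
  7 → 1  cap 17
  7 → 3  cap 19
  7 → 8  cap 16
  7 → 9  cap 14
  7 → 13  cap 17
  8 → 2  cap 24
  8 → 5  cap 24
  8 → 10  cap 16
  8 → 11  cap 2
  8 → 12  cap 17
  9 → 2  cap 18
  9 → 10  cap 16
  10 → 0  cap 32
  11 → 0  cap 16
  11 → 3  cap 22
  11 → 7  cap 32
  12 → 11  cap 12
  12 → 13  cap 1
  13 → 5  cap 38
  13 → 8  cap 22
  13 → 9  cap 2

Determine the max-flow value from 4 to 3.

Maximum flow value: 44

augment #1: 4→8→11→3 bottleneck 2, total now 2
augment #2: 4→10→0→3 bottleneck 28, total now 30
augment #3: 4→8→5→0→3 bottleneck 2, total now 32
augment #4: 4→8→12→11→3 bottleneck 12, total now 44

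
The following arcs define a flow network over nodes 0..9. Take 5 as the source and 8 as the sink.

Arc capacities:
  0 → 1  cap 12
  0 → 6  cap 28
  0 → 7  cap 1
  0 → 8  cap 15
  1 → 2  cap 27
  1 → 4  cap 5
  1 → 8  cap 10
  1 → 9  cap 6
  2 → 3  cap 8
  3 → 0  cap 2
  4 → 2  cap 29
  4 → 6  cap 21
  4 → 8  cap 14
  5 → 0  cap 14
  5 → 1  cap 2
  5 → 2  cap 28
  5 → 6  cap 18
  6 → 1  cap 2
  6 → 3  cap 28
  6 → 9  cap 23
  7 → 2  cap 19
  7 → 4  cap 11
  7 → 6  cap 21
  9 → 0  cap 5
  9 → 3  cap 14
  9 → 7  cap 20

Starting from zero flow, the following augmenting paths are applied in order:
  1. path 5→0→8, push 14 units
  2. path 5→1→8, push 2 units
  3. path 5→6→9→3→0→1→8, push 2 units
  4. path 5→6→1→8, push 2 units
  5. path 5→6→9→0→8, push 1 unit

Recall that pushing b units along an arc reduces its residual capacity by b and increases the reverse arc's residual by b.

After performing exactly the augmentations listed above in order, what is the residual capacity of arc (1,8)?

Residual capacity of (1,8): 4

after path 1 (5→0→8, push 14): res(1,8)=10
after path 2 (5→1→8, push 2): res(1,8)=8
after path 3 (5→6→9→3→0→1→8, push 2): res(1,8)=6
after path 4 (5→6→1→8, push 2): res(1,8)=4
after path 5 (5→6→9→0→8, push 1): res(1,8)=4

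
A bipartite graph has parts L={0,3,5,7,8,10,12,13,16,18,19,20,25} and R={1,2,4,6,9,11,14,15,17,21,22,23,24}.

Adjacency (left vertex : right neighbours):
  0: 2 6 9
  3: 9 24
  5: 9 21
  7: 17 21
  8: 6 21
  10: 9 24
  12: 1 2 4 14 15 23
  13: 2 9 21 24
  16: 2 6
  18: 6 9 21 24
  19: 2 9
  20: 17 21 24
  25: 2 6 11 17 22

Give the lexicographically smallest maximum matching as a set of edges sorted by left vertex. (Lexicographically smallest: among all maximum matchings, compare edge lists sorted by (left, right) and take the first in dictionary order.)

|M| = 8 (so the lex-smallest maximum matching has 8 edges)
process left vertices in ascending order; for each, take the smallest-labelled available neighbour that still permits 8 edges overall, or leave it unmatched if none does
lex-smallest matching: {0-2, 3-9, 5-21, 7-17, 8-6, 10-24, 12-1, 25-11}

Lex-smallest maximum matching: {(0,2), (3,9), (5,21), (7,17), (8,6), (10,24), (12,1), (25,11)}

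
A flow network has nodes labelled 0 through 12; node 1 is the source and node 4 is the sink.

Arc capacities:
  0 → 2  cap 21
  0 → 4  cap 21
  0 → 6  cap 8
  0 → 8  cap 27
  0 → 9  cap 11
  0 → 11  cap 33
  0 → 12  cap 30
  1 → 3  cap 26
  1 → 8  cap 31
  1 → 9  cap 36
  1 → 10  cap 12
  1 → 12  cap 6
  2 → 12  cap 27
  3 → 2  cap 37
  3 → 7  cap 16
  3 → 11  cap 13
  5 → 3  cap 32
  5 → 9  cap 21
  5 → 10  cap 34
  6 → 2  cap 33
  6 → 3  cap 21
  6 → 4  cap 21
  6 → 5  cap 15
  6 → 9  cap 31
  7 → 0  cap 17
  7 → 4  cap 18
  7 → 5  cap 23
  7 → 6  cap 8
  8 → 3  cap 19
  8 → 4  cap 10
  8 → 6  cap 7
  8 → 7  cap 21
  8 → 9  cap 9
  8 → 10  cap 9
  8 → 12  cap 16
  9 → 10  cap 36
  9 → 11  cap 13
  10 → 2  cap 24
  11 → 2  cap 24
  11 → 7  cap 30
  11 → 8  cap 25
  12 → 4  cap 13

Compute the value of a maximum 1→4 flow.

Maximum flow value: 73

augment #1: 1→8→4 bottleneck 10, total now 10
augment #2: 1→12→4 bottleneck 6, total now 16
augment #3: 1→3→7→4 bottleneck 16, total now 32
augment #4: 1→8→6→4 bottleneck 7, total now 39
augment #5: 1→8→7→4 bottleneck 2, total now 41
augment #6: 1→8→12→4 bottleneck 7, total now 48
augment #7: 1→8→7→0→4 bottleneck 5, total now 53
augment #8: 1→3→11→7→0→4 bottleneck 10, total now 63
augment #9: 1→9→11→7→0→4 bottleneck 2, total now 65
augment #10: 1→9→11→7→6→4 bottleneck 8, total now 73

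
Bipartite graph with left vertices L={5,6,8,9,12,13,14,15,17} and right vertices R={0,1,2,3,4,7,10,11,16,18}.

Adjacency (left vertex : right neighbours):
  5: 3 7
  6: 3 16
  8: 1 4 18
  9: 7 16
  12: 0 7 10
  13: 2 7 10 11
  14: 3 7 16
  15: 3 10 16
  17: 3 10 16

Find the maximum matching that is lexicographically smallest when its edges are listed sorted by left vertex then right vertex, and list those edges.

|M| = 7 (so the lex-smallest maximum matching has 7 edges)
process left vertices in ascending order; for each, take the smallest-labelled available neighbour that still permits 7 edges overall, or leave it unmatched if none does
lex-smallest matching: {5-3, 6-16, 8-1, 9-7, 12-0, 13-2, 15-10}

Lex-smallest maximum matching: {(5,3), (6,16), (8,1), (9,7), (12,0), (13,2), (15,10)}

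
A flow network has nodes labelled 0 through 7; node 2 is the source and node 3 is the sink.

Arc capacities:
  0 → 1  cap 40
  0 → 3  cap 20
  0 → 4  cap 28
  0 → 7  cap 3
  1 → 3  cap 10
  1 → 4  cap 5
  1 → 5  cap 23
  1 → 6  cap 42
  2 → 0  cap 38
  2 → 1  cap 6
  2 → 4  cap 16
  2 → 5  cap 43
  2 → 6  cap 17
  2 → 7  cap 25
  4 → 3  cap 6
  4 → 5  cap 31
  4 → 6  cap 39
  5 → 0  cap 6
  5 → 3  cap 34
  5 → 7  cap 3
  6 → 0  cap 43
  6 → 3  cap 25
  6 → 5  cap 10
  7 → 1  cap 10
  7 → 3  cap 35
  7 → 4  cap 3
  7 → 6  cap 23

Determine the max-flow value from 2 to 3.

Maximum flow value: 126

augment #1: 2→0→3 bottleneck 20, total now 20
augment #2: 2→1→3 bottleneck 6, total now 26
augment #3: 2→4→3 bottleneck 6, total now 32
augment #4: 2→5→3 bottleneck 34, total now 66
augment #5: 2→6→3 bottleneck 17, total now 83
augment #6: 2→7→3 bottleneck 25, total now 108
augment #7: 2→0→1→3 bottleneck 4, total now 112
augment #8: 2→0→7→3 bottleneck 3, total now 115
augment #9: 2→4→6→3 bottleneck 8, total now 123
augment #10: 2→5→7→3 bottleneck 3, total now 126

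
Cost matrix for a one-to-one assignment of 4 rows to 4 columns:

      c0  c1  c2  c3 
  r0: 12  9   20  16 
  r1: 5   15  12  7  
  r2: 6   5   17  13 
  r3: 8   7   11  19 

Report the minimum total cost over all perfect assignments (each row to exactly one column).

Minimum assignment cost: 33

optimal assignment: row0→col1 (cost 9), row1→col3 (cost 7), row2→col0 (cost 6), row3→col2 (cost 11)
total = 9 + 7 + 6 + 11 = 33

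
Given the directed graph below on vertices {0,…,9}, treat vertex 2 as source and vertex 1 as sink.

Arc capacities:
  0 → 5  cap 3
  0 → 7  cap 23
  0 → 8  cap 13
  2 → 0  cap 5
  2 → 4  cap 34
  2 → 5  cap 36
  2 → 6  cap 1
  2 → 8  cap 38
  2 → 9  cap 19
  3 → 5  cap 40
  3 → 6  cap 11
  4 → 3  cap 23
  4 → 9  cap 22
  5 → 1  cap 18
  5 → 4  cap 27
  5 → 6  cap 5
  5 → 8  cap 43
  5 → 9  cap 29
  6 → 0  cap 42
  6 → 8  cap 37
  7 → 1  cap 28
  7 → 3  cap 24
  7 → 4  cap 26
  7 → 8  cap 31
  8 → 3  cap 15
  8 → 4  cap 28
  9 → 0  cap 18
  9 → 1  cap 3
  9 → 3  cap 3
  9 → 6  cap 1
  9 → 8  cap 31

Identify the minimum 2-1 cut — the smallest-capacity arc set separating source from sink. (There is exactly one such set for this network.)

Min-cut arcs: {(0,7), (5,1), (9,1)} (total capacity 44)

augment #1: 2→5→1 push 18
augment #2: 2→9→1 push 3
augment #3: 2→0→7→1 push 5
augment #4: 2→6→0→7→1 push 1
augment #5: 2→9→0→7→1 push 16
augment #6: 2→4→9→0→7→1 push 1
max flow = 44; residual-reachable set from 2 gives S-side
cut edges (S→T): {(0,7), (5,1), (9,1)} total cap 44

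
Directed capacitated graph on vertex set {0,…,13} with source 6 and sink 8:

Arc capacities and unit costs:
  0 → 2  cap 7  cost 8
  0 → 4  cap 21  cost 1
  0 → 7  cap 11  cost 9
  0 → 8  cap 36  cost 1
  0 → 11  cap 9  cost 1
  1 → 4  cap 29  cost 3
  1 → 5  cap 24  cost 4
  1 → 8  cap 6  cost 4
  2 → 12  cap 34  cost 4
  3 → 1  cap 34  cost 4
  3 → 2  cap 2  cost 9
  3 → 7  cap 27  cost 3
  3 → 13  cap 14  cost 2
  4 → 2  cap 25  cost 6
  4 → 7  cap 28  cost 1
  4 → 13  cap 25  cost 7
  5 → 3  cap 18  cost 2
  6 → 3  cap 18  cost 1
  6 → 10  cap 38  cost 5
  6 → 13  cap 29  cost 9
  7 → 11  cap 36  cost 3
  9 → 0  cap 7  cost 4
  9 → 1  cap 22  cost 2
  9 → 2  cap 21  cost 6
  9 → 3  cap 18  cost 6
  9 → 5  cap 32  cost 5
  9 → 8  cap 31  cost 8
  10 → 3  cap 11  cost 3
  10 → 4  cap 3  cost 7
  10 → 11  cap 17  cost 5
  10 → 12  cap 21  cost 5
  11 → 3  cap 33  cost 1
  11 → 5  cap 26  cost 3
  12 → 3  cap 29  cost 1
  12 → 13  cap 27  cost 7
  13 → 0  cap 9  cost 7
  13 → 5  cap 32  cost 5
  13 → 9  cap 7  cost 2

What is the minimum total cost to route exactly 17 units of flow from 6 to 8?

shortest-cost path #1: 6→3→1→8 push 6 @ unit cost 9 (adds 54)
shortest-cost path #2: 6→3→13→9→0→8 push 7 @ unit cost 10 (adds 70)
shortest-cost path #3: 6→3→13→0→8 push 4 @ unit cost 11 (adds 44)
total cost = 168

Minimum cost for 17 units: 168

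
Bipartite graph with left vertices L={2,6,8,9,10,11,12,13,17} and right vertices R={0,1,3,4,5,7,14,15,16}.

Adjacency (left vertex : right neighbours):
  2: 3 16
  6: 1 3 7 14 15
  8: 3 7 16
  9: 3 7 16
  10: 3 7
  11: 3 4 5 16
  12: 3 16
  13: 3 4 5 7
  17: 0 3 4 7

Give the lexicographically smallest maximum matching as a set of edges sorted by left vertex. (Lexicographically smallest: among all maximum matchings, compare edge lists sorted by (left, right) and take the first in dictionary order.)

Lex-smallest maximum matching: {(2,3), (6,1), (8,7), (9,16), (11,4), (13,5), (17,0)}

|M| = 7 (so the lex-smallest maximum matching has 7 edges)
process left vertices in ascending order; for each, take the smallest-labelled available neighbour that still permits 7 edges overall, or leave it unmatched if none does
lex-smallest matching: {2-3, 6-1, 8-7, 9-16, 11-4, 13-5, 17-0}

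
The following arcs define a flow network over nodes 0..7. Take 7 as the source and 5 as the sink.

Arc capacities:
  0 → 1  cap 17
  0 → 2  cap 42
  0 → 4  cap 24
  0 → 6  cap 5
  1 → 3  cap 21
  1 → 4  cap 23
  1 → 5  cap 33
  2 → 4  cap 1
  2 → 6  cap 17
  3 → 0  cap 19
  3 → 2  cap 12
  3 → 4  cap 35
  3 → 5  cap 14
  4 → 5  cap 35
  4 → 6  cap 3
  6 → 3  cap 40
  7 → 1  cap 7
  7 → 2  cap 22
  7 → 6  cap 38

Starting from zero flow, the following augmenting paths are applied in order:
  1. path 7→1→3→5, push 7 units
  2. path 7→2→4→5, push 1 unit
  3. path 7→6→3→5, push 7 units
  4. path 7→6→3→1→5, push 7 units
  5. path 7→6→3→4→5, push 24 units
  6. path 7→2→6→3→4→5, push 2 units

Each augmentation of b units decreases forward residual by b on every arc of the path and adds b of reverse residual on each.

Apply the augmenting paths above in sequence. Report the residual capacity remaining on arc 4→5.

after path 1 (7→1→3→5, push 7): res(4,5)=35
after path 2 (7→2→4→5, push 1): res(4,5)=34
after path 3 (7→6→3→5, push 7): res(4,5)=34
after path 4 (7→6→3→1→5, push 7): res(4,5)=34
after path 5 (7→6→3→4→5, push 24): res(4,5)=10
after path 6 (7→2→6→3→4→5, push 2): res(4,5)=8

Residual capacity of (4,5): 8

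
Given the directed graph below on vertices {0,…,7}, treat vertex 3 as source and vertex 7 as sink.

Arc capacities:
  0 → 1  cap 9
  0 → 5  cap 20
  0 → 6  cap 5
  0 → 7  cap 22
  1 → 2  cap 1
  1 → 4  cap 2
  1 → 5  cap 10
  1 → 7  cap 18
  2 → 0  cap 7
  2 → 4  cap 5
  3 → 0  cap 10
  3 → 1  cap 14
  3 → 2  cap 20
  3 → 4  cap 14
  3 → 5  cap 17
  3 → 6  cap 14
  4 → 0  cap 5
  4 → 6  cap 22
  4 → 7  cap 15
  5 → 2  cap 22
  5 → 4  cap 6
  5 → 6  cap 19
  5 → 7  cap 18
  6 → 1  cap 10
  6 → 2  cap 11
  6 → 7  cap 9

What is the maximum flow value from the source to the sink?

augment #1: 3→0→7 bottleneck 10, total now 10
augment #2: 3→1→7 bottleneck 14, total now 24
augment #3: 3→4→7 bottleneck 14, total now 38
augment #4: 3→5→7 bottleneck 17, total now 55
augment #5: 3→6→7 bottleneck 9, total now 64
augment #6: 3→2→0→7 bottleneck 7, total now 71
augment #7: 3→2→4→7 bottleneck 1, total now 72
augment #8: 3→6→1→7 bottleneck 4, total now 76
augment #9: 3→2→4→0→7 bottleneck 4, total now 80
augment #10: 3→6→1→5→7 bottleneck 1, total now 81

Maximum flow value: 81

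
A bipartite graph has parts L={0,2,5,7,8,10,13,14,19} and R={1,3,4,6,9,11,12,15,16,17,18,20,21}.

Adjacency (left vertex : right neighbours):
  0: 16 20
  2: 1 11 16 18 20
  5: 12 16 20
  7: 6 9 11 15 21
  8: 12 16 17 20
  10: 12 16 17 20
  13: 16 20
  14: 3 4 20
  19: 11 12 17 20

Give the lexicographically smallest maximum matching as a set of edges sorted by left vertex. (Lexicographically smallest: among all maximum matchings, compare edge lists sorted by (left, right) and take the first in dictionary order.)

|M| = 8 (so the lex-smallest maximum matching has 8 edges)
process left vertices in ascending order; for each, take the smallest-labelled available neighbour that still permits 8 edges overall, or leave it unmatched if none does
lex-smallest matching: {0-16, 2-1, 5-12, 7-6, 8-17, 10-20, 14-3, 19-11}

Lex-smallest maximum matching: {(0,16), (2,1), (5,12), (7,6), (8,17), (10,20), (14,3), (19,11)}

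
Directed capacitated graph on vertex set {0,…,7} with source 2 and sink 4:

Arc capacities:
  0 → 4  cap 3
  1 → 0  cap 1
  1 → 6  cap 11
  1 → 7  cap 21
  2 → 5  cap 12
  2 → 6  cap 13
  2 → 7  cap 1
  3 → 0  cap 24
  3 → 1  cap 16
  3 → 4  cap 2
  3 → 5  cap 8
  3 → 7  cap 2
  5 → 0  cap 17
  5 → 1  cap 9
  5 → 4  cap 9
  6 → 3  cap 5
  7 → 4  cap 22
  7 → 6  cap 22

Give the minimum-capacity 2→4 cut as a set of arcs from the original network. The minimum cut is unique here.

Min-cut arcs: {(2,5), (2,7), (6,3)} (total capacity 18)

augment #1: 2→5→4 push 9
augment #2: 2→7→4 push 1
augment #3: 2→5→0→4 push 3
augment #4: 2→6→3→4 push 2
augment #5: 2→6→3→7→4 push 2
augment #6: 2→6→3→1→7→4 push 1
max flow = 18; residual-reachable set from 2 gives S-side
cut edges (S→T): {(2,5), (2,7), (6,3)} total cap 18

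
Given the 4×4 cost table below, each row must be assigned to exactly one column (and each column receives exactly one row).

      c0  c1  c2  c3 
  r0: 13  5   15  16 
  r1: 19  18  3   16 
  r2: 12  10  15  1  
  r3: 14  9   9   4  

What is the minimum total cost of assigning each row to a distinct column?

Minimum assignment cost: 23

optimal assignment: row0→col1 (cost 5), row1→col2 (cost 3), row2→col3 (cost 1), row3→col0 (cost 14)
total = 5 + 3 + 1 + 14 = 23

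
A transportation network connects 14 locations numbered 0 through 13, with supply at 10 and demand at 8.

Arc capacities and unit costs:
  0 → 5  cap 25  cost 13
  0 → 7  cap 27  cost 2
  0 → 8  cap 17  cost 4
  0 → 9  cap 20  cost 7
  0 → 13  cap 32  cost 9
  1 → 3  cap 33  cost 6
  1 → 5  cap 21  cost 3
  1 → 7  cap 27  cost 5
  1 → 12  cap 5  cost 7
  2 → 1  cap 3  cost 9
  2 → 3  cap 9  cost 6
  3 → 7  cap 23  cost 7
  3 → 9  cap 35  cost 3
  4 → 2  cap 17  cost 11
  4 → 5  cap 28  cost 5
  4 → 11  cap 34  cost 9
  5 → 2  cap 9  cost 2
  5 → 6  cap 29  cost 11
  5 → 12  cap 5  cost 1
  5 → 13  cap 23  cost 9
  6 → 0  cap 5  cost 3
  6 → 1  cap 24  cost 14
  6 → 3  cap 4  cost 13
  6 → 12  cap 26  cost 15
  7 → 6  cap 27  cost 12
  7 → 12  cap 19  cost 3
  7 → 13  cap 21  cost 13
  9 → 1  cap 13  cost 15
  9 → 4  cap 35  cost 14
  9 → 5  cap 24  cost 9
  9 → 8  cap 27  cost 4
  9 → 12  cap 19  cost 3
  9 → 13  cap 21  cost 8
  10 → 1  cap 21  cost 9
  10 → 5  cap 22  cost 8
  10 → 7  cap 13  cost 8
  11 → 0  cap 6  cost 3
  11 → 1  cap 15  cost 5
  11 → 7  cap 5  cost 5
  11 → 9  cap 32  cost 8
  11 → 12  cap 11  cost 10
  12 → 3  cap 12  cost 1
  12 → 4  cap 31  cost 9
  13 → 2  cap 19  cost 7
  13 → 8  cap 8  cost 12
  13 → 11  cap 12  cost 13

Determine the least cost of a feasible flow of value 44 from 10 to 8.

Minimum cost for 44 units: 1054

shortest-cost path #1: 10→5→12→3→9→8 push 5 @ unit cost 17 (adds 85)
shortest-cost path #2: 10→7→12→3→9→8 push 7 @ unit cost 19 (adds 133)
shortest-cost path #3: 10→1→3→9→8 push 15 @ unit cost 22 (adds 330)
shortest-cost path #4: 10→5→6→0→8 push 5 @ unit cost 26 (adds 130)
shortest-cost path #5: 10→5→13→8 push 8 @ unit cost 29 (adds 232)
shortest-cost path #6: 10→7→12→4→11→0→8 push 4 @ unit cost 36 (adds 144)
total cost = 1054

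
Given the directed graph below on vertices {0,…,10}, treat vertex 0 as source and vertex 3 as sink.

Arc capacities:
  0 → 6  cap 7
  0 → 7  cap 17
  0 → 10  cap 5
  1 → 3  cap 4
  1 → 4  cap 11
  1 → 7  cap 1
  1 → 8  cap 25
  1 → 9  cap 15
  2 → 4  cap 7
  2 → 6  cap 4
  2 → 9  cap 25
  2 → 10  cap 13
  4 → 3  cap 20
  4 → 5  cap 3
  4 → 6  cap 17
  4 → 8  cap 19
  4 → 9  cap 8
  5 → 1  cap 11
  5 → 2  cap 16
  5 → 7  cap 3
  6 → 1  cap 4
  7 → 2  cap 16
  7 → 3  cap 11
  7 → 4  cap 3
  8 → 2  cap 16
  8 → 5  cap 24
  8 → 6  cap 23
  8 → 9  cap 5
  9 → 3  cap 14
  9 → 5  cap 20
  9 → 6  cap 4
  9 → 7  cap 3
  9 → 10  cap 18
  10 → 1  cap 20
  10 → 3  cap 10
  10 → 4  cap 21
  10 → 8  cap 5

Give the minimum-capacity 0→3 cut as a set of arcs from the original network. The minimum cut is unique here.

Min-cut arcs: {(0,7), (0,10), (6,1)} (total capacity 26)

augment #1: 0→7→3 push 11
augment #2: 0→10→3 push 5
augment #3: 0→6→1→3 push 4
augment #4: 0→7→4→3 push 3
augment #5: 0→7→2→4→3 push 3
max flow = 26; residual-reachable set from 0 gives S-side
cut edges (S→T): {(0,7), (0,10), (6,1)} total cap 26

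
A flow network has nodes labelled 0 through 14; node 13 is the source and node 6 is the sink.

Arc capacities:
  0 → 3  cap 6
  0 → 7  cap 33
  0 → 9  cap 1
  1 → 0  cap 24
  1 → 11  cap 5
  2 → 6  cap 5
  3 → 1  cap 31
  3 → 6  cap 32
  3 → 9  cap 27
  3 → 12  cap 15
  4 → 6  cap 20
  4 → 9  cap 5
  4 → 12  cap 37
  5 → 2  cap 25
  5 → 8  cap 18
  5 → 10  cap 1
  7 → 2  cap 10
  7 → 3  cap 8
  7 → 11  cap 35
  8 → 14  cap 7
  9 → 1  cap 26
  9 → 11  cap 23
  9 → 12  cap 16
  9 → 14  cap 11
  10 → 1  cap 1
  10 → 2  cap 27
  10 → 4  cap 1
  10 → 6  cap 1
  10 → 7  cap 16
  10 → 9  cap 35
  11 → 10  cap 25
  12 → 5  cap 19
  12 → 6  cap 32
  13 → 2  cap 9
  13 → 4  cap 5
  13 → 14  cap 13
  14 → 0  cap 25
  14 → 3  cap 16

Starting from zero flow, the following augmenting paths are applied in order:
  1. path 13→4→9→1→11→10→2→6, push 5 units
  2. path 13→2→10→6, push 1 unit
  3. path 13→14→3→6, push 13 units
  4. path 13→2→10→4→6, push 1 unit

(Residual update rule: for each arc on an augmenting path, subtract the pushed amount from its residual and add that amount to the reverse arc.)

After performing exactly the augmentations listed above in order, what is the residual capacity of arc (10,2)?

Residual capacity of (10,2): 24

after path 1 (13→4→9→1→11→10→2→6, push 5): res(10,2)=22
after path 2 (13→2→10→6, push 1): res(10,2)=23
after path 3 (13→14→3→6, push 13): res(10,2)=23
after path 4 (13→2→10→4→6, push 1): res(10,2)=24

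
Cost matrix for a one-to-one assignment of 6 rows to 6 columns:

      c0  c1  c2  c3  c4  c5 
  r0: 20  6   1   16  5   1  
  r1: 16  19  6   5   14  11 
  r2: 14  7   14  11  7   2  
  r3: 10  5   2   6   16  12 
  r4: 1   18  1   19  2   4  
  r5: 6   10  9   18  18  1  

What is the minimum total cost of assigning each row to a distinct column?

optimal assignment: row0→col2 (cost 1), row1→col3 (cost 5), row2→col4 (cost 7), row3→col1 (cost 5), row4→col0 (cost 1), row5→col5 (cost 1)
total = 1 + 5 + 7 + 5 + 1 + 1 = 20

Minimum assignment cost: 20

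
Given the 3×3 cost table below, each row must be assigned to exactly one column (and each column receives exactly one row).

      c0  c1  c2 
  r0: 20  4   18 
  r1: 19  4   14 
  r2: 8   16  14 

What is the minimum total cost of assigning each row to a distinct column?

optimal assignment: row0→col1 (cost 4), row1→col2 (cost 14), row2→col0 (cost 8)
total = 4 + 14 + 8 = 26

Minimum assignment cost: 26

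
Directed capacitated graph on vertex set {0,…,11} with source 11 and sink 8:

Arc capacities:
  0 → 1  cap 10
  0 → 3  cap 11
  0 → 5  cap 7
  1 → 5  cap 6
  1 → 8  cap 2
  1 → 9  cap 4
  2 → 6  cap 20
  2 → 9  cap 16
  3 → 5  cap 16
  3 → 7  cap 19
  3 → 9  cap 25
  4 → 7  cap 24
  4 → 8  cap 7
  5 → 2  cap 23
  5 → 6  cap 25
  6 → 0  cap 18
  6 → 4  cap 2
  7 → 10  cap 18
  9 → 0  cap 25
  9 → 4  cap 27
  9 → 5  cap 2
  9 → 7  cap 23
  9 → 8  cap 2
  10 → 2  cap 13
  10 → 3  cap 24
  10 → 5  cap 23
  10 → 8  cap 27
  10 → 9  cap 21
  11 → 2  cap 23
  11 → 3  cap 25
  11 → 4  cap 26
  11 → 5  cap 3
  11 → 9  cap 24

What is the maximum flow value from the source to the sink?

Maximum flow value: 29

augment #1: 11→4→8 bottleneck 7, total now 7
augment #2: 11→9→8 bottleneck 2, total now 9
augment #3: 11→3→7→10→8 bottleneck 18, total now 27
augment #4: 11→9→0→1→8 bottleneck 2, total now 29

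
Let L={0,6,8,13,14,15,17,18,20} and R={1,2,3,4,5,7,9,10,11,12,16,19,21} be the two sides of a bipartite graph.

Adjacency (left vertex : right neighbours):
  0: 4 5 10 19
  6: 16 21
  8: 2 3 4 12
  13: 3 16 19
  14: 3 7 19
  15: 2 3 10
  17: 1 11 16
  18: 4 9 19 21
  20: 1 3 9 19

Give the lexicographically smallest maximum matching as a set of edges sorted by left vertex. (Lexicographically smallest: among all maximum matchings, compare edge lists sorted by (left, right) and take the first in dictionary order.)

Lex-smallest maximum matching: {(0,4), (6,16), (8,2), (13,3), (14,7), (15,10), (17,1), (18,9), (20,19)}

|M| = 9 (so the lex-smallest maximum matching has 9 edges)
process left vertices in ascending order; for each, take the smallest-labelled available neighbour that still permits 9 edges overall, or leave it unmatched if none does
lex-smallest matching: {0-4, 6-16, 8-2, 13-3, 14-7, 15-10, 17-1, 18-9, 20-19}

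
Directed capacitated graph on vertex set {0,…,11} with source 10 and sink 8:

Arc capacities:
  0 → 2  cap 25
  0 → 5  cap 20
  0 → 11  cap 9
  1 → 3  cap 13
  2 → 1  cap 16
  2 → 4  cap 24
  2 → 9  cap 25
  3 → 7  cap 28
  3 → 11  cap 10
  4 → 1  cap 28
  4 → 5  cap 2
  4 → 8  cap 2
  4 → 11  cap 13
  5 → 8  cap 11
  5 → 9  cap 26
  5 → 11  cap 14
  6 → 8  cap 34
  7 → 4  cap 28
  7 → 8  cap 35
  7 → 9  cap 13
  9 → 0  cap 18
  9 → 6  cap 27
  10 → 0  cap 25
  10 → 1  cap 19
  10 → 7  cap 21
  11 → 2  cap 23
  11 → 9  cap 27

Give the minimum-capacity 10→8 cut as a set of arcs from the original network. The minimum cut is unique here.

Min-cut arcs: {(1,3), (10,0), (10,7)} (total capacity 59)

augment #1: 10→7→8 push 21
augment #2: 10→0→5→8 push 11
augment #3: 10→0→2→4→8 push 2
augment #4: 10→1→3→7→8 push 13
augment #5: 10→0→2→9→6→8 push 12
max flow = 59; residual-reachable set from 10 gives S-side
cut edges (S→T): {(1,3), (10,0), (10,7)} total cap 59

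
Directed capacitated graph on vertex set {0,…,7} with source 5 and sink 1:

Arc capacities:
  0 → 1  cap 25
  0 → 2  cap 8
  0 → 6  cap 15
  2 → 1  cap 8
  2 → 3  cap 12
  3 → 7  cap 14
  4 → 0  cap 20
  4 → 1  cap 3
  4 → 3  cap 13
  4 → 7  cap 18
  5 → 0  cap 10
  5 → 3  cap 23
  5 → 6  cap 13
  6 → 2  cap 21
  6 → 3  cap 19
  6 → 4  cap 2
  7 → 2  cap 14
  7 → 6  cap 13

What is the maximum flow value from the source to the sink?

Maximum flow value: 20

augment #1: 5→0→1 bottleneck 10, total now 10
augment #2: 5→6→2→1 bottleneck 8, total now 18
augment #3: 5→6→4→1 bottleneck 2, total now 20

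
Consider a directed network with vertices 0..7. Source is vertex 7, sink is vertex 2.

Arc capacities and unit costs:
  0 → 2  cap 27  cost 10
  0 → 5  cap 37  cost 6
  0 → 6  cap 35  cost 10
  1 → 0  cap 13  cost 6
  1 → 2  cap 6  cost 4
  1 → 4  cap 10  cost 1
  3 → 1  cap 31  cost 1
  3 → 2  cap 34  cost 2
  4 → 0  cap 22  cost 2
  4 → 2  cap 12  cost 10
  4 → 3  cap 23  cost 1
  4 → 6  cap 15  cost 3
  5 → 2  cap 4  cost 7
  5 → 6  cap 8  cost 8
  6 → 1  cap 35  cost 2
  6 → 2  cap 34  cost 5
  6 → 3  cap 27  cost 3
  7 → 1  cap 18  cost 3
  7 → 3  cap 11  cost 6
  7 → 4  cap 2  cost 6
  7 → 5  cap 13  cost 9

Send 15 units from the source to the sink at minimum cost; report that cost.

shortest-cost path #1: 7→1→2 push 6 @ unit cost 7 (adds 42)
shortest-cost path #2: 7→1→4→3→2 push 9 @ unit cost 7 (adds 63)
total cost = 105

Minimum cost for 15 units: 105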